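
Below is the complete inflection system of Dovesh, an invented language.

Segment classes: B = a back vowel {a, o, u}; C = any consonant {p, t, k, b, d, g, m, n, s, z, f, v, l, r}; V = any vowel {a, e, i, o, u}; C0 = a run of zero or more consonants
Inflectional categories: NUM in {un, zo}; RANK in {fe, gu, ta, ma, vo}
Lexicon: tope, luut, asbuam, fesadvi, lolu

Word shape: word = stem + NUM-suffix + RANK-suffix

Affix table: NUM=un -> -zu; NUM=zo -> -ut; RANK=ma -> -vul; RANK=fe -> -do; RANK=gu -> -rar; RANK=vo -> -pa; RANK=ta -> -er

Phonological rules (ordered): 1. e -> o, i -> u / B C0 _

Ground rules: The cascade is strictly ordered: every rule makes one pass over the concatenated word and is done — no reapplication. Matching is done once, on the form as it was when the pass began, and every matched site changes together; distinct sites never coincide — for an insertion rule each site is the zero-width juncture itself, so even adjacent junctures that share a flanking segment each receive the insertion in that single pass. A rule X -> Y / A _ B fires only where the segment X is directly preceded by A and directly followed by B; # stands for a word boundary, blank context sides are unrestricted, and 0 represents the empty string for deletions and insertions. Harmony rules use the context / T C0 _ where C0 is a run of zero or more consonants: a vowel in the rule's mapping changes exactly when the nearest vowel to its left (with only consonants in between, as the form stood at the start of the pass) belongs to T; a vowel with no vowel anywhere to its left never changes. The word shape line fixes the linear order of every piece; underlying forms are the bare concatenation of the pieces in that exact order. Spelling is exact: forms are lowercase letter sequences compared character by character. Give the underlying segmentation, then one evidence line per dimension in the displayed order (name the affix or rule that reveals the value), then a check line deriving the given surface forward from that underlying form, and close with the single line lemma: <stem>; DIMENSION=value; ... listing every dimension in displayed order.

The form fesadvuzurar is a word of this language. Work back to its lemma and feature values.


underlying: fesadvi-zu-rar
NUM=un - signalled by the affix -zu
RANK=gu - signalled by the affix -rar
check: fesadvizurar -> fesadvuzurar
lemma: fesadvi; NUM=un; RANK=gu


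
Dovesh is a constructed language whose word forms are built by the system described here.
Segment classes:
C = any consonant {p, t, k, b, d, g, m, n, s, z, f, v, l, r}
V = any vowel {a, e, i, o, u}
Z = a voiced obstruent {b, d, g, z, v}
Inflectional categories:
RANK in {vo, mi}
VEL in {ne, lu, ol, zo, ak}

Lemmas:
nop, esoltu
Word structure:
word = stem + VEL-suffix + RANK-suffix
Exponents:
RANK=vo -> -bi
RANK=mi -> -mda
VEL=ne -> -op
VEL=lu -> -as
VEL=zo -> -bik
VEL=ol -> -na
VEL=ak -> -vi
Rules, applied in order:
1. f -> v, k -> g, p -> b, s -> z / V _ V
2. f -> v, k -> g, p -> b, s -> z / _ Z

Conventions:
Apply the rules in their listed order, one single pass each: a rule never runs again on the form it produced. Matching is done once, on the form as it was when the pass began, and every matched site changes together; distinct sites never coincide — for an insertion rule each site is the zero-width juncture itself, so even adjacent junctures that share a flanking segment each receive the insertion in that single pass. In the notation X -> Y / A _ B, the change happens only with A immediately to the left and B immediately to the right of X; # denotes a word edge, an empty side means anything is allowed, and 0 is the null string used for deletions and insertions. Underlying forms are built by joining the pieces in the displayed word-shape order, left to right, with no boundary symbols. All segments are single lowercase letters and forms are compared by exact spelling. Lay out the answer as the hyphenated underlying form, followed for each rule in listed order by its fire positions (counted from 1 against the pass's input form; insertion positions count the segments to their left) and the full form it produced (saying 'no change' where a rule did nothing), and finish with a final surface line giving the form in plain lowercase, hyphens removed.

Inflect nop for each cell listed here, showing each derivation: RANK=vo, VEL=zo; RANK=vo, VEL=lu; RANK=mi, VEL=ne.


cell RANK=vo, VEL=zo:
underlying: nop-bik-bi
1. f -> v, k -> g, p -> b, s -> z / V _ V: no change
2. f -> v, k -> g, p -> b, s -> z / _ Z: fires at position(s) 3, 6: nobbigbi
surface: nobbigbi

cell RANK=vo, VEL=lu:
underlying: nop-as-bi
1. f -> v, k -> g, p -> b, s -> z / V _ V: fires at position(s) 3: nobasbi
2. f -> v, k -> g, p -> b, s -> z / _ Z: fires at position(s) 5: nobazbi
surface: nobazbi

cell RANK=mi, VEL=ne:
underlying: nop-op-mda
1. f -> v, k -> g, p -> b, s -> z / V _ V: fires at position(s) 3: nobopmda
2. f -> v, k -> g, p -> b, s -> z / _ Z: no change
surface: nobopmda


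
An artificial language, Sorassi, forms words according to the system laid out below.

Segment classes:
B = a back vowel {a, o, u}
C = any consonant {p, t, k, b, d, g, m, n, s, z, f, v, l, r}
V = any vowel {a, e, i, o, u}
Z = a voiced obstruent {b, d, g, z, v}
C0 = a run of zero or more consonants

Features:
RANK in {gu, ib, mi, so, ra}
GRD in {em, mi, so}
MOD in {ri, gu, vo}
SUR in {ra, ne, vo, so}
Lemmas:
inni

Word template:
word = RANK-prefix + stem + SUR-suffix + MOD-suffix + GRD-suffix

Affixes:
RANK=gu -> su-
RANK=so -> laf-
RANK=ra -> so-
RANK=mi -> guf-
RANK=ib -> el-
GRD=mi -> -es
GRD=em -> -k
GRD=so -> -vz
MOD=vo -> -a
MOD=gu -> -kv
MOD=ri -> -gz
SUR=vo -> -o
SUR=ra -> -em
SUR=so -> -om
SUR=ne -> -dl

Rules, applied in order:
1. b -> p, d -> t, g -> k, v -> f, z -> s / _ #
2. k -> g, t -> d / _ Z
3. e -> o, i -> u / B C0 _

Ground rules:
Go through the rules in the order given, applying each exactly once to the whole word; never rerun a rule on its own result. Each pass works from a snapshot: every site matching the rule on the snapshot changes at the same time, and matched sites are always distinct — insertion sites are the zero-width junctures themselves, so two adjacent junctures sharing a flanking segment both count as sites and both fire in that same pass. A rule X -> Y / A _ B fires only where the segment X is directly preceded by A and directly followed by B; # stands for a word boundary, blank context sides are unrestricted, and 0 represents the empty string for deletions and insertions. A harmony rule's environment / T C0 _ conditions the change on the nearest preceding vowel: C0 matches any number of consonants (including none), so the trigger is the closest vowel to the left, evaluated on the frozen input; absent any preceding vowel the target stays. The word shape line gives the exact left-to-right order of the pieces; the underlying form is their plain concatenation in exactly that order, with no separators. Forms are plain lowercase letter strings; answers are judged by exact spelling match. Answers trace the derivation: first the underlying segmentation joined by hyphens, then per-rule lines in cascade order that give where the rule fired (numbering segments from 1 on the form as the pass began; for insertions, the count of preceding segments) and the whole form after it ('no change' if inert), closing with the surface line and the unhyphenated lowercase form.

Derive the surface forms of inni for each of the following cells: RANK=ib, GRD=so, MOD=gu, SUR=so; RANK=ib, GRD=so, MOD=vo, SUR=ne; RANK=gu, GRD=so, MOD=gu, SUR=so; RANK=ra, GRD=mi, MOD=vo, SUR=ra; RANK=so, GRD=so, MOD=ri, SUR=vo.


cell RANK=ib, GRD=so, MOD=gu, SUR=so:
underlying: el-inni-om-kv-vz
1. b -> p, d -> t, g -> k, v -> f, z -> s / _ #: fires at position(s) 12: elinniomkvvs
2. k -> g, t -> d / _ Z: fires at position(s) 9: elinniomgvvs
3. e -> o, i -> u / B C0 _: no change
surface: elinniomgvvs

cell RANK=ib, GRD=so, MOD=vo, SUR=ne:
underlying: el-inni-dl-a-vz
1. b -> p, d -> t, g -> k, v -> f, z -> s / _ #: fires at position(s) 11: elinnidlavs
2. k -> g, t -> d / _ Z: no change
3. e -> o, i -> u / B C0 _: no change
surface: elinnidlavs

cell RANK=gu, GRD=so, MOD=gu, SUR=so:
underlying: su-inni-om-kv-vz
1. b -> p, d -> t, g -> k, v -> f, z -> s / _ #: fires at position(s) 12: suinniomkvvs
2. k -> g, t -> d / _ Z: fires at position(s) 9: suinniomgvvs
3. e -> o, i -> u / B C0 _: fires at position(s) 3: suunniomgvvs
surface: suunniomgvvs

cell RANK=ra, GRD=mi, MOD=vo, SUR=ra:
underlying: so-inni-em-a-es
1. b -> p, d -> t, g -> k, v -> f, z -> s / _ #: no change
2. k -> g, t -> d / _ Z: no change
3. e -> o, i -> u / B C0 _: fires at position(s) 3, 10: sounniemaos
surface: sounniemaos

cell RANK=so, GRD=so, MOD=ri, SUR=vo:
underlying: laf-inni-o-gz-vz
1. b -> p, d -> t, g -> k, v -> f, z -> s / _ #: fires at position(s) 12: lafinniogzvs
2. k -> g, t -> d / _ Z: no change
3. e -> o, i -> u / B C0 _: fires at position(s) 4: lafunniogzvs
surface: lafunniogzvs


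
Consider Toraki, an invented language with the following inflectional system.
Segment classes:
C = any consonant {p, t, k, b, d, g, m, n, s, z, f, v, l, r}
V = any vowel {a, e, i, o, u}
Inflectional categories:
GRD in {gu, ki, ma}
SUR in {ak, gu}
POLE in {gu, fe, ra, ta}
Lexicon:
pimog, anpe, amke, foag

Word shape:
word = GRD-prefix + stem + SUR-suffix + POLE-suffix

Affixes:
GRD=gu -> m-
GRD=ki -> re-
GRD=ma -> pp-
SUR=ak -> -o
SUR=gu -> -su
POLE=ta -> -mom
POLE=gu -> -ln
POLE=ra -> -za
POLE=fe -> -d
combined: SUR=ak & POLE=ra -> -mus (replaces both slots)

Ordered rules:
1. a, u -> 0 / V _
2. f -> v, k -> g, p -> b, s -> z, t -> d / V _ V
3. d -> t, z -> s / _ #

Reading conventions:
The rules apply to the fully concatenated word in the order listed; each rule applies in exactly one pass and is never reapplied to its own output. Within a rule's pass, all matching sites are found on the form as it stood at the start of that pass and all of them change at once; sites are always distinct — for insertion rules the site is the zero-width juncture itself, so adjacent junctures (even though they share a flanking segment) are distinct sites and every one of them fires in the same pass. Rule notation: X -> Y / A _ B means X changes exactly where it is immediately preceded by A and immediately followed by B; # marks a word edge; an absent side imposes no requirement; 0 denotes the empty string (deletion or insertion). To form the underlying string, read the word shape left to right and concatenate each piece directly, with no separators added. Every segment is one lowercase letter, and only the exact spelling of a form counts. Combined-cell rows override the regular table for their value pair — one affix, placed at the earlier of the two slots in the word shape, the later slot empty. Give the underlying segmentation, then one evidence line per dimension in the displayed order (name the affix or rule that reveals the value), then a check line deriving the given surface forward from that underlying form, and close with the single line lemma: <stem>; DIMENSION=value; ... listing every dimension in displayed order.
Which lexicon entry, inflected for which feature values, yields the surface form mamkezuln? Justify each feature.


underlying: m-amke-su-ln
GRD=gu - signalled by the affix m-
SUR=gu - signalled by the affix -su
POLE=gu - signalled by the affix -ln
check: mamkesuln -> mamkesuln -> mamkezuln -> mamkezuln
lemma: amke; GRD=gu; SUR=gu; POLE=gu


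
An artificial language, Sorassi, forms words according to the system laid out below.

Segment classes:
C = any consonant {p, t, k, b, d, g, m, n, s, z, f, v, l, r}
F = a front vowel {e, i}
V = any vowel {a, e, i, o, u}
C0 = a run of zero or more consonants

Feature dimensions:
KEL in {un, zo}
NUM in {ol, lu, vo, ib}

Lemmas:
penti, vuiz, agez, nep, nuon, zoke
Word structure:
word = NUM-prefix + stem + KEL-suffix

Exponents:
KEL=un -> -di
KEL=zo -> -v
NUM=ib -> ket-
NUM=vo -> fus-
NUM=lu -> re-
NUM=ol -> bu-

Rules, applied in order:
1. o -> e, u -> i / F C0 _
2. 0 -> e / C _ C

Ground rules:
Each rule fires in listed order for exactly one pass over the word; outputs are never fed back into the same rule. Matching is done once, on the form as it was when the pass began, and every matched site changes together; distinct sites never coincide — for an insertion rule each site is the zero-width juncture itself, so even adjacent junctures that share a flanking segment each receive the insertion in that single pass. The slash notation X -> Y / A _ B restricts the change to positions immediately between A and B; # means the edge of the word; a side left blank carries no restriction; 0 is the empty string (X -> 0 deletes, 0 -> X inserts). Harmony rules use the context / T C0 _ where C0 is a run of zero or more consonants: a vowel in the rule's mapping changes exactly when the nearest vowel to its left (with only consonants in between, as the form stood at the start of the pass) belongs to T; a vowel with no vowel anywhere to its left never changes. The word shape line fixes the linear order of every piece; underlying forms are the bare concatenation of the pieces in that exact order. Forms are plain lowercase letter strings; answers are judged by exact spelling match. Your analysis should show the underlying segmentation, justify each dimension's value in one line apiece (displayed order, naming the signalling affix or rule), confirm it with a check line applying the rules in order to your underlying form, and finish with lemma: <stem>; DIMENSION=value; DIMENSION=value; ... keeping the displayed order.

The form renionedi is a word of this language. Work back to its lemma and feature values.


underlying: re-nuon-di
KEL=un - signalled by the affix -di
NUM=lu - signalled by the affix re-
check: renuondi -> reniondi -> renionedi
lemma: nuon; KEL=un; NUM=lu


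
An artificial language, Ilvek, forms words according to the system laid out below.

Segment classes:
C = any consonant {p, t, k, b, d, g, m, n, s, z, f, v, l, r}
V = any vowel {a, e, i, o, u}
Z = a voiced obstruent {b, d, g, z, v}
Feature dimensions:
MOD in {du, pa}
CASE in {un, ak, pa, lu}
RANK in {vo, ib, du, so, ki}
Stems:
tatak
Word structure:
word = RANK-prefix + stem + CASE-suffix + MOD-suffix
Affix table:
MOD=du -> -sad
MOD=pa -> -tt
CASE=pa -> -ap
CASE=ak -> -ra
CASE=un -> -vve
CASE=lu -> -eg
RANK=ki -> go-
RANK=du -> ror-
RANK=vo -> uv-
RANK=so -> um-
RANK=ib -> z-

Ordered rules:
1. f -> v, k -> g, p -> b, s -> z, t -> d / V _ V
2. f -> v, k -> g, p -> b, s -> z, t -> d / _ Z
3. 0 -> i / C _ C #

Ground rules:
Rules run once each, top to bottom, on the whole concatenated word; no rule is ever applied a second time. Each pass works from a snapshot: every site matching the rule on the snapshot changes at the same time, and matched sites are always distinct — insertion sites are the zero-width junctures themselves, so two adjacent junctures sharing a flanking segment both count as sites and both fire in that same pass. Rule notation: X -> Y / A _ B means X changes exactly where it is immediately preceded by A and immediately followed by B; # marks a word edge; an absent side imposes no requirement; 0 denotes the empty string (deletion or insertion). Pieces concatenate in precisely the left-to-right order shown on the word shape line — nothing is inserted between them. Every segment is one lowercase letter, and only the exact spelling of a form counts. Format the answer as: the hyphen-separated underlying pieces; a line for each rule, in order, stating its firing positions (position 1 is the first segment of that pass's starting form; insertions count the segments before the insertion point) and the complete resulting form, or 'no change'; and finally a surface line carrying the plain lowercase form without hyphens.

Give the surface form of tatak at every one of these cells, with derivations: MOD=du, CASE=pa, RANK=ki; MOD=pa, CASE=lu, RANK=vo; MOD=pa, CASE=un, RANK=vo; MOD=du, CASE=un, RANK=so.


cell MOD=du, CASE=pa, RANK=ki:
underlying: go-tatak-ap-sad
1. f -> v, k -> g, p -> b, s -> z, t -> d / V _ V: fires at position(s) 3, 5, 7: godadagapsad
2. f -> v, k -> g, p -> b, s -> z, t -> d / _ Z: no change
3. 0 -> i / C _ C #: no change
surface: godadagapsad

cell MOD=pa, CASE=lu, RANK=vo:
underlying: uv-tatak-eg-tt
1. f -> v, k -> g, p -> b, s -> z, t -> d / V _ V: fires at position(s) 5, 7: uvtadagegtt
2. f -> v, k -> g, p -> b, s -> z, t -> d / _ Z: no change
3. 0 -> i / C _ C #: inserts after position(s) 10: uvtadagegtit
surface: uvtadagegtit

cell MOD=pa, CASE=un, RANK=vo:
underlying: uv-tatak-vve-tt
1. f -> v, k -> g, p -> b, s -> z, t -> d / V _ V: fires at position(s) 5: uvtadakvvett
2. f -> v, k -> g, p -> b, s -> z, t -> d / _ Z: fires at position(s) 7: uvtadagvvett
3. 0 -> i / C _ C #: inserts after position(s) 11: uvtadagvvetit
surface: uvtadagvvetit

cell MOD=du, CASE=un, RANK=so:
underlying: um-tatak-vve-sad
1. f -> v, k -> g, p -> b, s -> z, t -> d / V _ V: fires at position(s) 5, 11: umtadakvvezad
2. f -> v, k -> g, p -> b, s -> z, t -> d / _ Z: fires at position(s) 7: umtadagvvezad
3. 0 -> i / C _ C #: no change
surface: umtadagvvezad


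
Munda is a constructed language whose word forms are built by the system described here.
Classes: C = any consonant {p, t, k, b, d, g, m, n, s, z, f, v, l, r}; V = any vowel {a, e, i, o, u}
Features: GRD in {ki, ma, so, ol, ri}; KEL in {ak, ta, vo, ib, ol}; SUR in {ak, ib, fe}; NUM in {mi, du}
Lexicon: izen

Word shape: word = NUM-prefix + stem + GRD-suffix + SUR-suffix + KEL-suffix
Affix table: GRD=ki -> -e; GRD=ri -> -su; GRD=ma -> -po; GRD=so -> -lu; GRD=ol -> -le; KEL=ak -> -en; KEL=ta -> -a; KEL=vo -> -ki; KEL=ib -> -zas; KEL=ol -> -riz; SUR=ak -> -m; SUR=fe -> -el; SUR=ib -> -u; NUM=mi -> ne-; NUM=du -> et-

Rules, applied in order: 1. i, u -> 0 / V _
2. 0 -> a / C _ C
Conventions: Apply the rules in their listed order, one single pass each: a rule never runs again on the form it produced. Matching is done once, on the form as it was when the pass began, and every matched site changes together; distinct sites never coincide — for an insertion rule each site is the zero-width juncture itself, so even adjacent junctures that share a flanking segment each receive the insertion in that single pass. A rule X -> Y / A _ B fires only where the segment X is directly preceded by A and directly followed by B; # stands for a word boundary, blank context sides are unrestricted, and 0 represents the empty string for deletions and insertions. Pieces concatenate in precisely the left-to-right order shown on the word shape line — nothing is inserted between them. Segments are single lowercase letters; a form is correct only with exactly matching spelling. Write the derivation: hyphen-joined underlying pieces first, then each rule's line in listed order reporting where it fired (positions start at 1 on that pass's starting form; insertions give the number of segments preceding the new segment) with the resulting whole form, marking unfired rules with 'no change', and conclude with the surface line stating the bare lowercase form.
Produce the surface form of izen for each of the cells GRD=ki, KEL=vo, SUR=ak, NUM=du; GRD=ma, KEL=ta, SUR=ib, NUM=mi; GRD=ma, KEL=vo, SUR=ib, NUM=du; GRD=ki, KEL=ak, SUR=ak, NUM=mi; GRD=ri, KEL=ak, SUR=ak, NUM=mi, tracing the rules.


cell GRD=ki, KEL=vo, SUR=ak, NUM=du:
underlying: et-izen-e-m-ki
1. i, u -> 0 / V _: no change
2. 0 -> a / C _ C: inserts after position(s) 8: etizenemaki
surface: etizenemaki

cell GRD=ma, KEL=ta, SUR=ib, NUM=mi:
underlying: ne-izen-po-u-a
1. i, u -> 0 / V _: fires at position(s) 3, 9: nezenpoa
2. 0 -> a / C _ C: inserts after position(s) 5: nezenapoa
surface: nezenapoa

cell GRD=ma, KEL=vo, SUR=ib, NUM=du:
underlying: et-izen-po-u-ki
1. i, u -> 0 / V _: fires at position(s) 9: etizenpoki
2. 0 -> a / C _ C: inserts after position(s) 6: etizenapoki
surface: etizenapoki

cell GRD=ki, KEL=ak, SUR=ak, NUM=mi:
underlying: ne-izen-e-m-en
1. i, u -> 0 / V _: fires at position(s) 3: nezenemen
2. 0 -> a / C _ C: no change
surface: nezenemen

cell GRD=ri, KEL=ak, SUR=ak, NUM=mi:
underlying: ne-izen-su-m-en
1. i, u -> 0 / V _: fires at position(s) 3: nezensumen
2. 0 -> a / C _ C: inserts after position(s) 5: nezenasumen
surface: nezenasumen


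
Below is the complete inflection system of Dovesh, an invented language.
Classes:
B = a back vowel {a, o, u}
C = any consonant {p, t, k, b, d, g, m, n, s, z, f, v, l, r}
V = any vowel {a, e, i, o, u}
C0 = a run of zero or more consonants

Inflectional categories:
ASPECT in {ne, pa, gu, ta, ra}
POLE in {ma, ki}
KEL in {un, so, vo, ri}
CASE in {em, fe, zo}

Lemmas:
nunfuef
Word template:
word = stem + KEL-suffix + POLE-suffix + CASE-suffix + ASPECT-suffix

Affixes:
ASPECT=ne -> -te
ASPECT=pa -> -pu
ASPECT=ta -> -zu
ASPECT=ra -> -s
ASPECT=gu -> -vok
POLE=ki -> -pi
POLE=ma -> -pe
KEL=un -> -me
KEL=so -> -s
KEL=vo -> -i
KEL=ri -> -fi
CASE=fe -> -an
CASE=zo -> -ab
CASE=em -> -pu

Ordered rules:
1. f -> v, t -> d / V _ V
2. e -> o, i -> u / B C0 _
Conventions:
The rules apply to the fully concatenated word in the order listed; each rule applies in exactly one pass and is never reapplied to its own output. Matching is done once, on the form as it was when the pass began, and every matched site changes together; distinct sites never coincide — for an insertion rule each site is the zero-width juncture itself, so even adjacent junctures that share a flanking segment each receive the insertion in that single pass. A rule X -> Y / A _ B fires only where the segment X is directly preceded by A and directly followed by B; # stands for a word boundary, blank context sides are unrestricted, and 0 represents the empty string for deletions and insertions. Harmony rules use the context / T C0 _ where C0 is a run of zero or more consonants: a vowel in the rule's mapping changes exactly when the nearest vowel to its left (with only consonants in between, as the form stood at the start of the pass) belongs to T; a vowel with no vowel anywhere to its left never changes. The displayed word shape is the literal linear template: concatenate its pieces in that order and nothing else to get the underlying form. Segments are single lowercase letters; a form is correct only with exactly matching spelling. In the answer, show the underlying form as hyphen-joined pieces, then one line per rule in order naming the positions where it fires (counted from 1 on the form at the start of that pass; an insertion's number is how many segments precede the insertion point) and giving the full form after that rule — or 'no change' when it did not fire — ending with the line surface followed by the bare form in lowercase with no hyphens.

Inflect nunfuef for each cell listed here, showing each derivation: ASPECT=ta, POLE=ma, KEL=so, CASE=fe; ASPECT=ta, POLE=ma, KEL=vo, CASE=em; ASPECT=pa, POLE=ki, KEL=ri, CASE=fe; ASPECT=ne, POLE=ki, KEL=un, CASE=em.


cell ASPECT=ta, POLE=ma, KEL=so, CASE=fe:
underlying: nunfuef-s-pe-an-zu
1. f -> v, t -> d / V _ V: no change
2. e -> o, i -> u / B C0 _: fires at position(s) 6: nunfuofspeanzu
surface: nunfuofspeanzu

cell ASPECT=ta, POLE=ma, KEL=vo, CASE=em:
underlying: nunfuef-i-pe-pu-zu
1. f -> v, t -> d / V _ V: fires at position(s) 7: nunfuevipepuzu
2. e -> o, i -> u / B C0 _: fires at position(s) 6: nunfuovipepuzu
surface: nunfuovipepuzu

cell ASPECT=pa, POLE=ki, KEL=ri, CASE=fe:
underlying: nunfuef-fi-pi-an-pu
1. f -> v, t -> d / V _ V: no change
2. e -> o, i -> u / B C0 _: fires at position(s) 6: nunfuoffipianpu
surface: nunfuoffipianpu

cell ASPECT=ne, POLE=ki, KEL=un, CASE=em:
underlying: nunfuef-me-pi-pu-te
1. f -> v, t -> d / V _ V: fires at position(s) 14: nunfuefmepipude
2. e -> o, i -> u / B C0 _: fires at position(s) 6, 15: nunfuofmepipudo
surface: nunfuofmepipudo


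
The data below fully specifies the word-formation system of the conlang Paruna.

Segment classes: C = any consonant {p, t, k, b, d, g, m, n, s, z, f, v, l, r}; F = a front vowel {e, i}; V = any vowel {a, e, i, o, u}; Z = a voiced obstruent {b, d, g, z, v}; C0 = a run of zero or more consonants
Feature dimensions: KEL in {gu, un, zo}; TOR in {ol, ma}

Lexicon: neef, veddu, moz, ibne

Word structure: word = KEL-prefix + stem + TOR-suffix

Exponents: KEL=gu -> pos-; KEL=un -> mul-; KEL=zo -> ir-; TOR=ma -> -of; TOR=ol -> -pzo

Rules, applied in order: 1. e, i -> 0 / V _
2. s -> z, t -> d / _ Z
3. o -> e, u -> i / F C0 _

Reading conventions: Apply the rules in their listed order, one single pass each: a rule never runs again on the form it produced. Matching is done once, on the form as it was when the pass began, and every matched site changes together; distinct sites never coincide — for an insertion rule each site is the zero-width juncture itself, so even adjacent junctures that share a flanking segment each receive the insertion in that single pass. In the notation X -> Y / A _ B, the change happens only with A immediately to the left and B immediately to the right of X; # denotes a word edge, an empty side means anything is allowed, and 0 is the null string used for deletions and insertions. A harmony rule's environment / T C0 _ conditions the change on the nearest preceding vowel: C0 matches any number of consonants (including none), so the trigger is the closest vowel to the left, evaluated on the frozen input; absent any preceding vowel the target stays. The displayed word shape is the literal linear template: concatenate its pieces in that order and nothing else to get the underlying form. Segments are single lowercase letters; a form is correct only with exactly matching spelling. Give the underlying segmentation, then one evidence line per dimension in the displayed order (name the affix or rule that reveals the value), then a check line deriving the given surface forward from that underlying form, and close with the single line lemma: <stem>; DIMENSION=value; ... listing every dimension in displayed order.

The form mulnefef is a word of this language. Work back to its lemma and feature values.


underlying: mul-neef-of
KEL=un - signalled by the affix mul-
TOR=ma - signalled by the affix -of
check: mulneefof -> mulnefof -> mulnefof -> mulnefef
lemma: neef; KEL=un; TOR=ma


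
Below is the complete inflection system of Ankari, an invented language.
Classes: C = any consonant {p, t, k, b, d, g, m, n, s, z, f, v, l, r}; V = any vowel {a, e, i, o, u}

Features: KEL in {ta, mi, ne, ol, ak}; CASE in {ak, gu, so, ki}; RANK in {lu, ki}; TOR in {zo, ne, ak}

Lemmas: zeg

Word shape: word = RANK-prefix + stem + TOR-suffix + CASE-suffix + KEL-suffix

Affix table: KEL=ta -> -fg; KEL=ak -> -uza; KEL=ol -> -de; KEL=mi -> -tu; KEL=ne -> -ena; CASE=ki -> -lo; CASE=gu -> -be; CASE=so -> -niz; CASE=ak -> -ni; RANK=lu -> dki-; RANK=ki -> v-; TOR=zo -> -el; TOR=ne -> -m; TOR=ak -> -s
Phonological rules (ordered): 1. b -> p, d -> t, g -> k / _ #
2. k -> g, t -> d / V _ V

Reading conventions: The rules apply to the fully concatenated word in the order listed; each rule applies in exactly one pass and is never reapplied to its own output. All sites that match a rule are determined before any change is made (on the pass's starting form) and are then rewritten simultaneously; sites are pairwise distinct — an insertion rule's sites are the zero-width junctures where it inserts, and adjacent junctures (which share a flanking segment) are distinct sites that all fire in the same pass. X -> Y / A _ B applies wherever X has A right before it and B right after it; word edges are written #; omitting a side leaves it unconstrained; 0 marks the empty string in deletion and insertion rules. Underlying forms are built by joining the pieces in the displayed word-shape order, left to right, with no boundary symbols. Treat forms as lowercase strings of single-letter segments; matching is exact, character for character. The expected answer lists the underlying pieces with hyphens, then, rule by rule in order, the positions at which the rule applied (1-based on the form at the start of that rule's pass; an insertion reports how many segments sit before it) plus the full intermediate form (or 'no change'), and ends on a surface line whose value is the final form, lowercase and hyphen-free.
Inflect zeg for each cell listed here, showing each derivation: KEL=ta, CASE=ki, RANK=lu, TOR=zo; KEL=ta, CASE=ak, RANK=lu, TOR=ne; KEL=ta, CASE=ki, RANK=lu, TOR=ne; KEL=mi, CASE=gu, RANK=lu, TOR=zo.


cell KEL=ta, CASE=ki, RANK=lu, TOR=zo:
underlying: dki-zeg-el-lo-fg
1. b -> p, d -> t, g -> k / _ #: fires at position(s) 12: dkizegellofk
2. k -> g, t -> d / V _ V: no change
surface: dkizegellofk

cell KEL=ta, CASE=ak, RANK=lu, TOR=ne:
underlying: dki-zeg-m-ni-fg
1. b -> p, d -> t, g -> k / _ #: fires at position(s) 11: dkizegmnifk
2. k -> g, t -> d / V _ V: no change
surface: dkizegmnifk

cell KEL=ta, CASE=ki, RANK=lu, TOR=ne:
underlying: dki-zeg-m-lo-fg
1. b -> p, d -> t, g -> k / _ #: fires at position(s) 11: dkizegmlofk
2. k -> g, t -> d / V _ V: no change
surface: dkizegmlofk

cell KEL=mi, CASE=gu, RANK=lu, TOR=zo:
underlying: dki-zeg-el-be-tu
1. b -> p, d -> t, g -> k / _ #: no change
2. k -> g, t -> d / V _ V: fires at position(s) 11: dkizegelbedu
surface: dkizegelbedu


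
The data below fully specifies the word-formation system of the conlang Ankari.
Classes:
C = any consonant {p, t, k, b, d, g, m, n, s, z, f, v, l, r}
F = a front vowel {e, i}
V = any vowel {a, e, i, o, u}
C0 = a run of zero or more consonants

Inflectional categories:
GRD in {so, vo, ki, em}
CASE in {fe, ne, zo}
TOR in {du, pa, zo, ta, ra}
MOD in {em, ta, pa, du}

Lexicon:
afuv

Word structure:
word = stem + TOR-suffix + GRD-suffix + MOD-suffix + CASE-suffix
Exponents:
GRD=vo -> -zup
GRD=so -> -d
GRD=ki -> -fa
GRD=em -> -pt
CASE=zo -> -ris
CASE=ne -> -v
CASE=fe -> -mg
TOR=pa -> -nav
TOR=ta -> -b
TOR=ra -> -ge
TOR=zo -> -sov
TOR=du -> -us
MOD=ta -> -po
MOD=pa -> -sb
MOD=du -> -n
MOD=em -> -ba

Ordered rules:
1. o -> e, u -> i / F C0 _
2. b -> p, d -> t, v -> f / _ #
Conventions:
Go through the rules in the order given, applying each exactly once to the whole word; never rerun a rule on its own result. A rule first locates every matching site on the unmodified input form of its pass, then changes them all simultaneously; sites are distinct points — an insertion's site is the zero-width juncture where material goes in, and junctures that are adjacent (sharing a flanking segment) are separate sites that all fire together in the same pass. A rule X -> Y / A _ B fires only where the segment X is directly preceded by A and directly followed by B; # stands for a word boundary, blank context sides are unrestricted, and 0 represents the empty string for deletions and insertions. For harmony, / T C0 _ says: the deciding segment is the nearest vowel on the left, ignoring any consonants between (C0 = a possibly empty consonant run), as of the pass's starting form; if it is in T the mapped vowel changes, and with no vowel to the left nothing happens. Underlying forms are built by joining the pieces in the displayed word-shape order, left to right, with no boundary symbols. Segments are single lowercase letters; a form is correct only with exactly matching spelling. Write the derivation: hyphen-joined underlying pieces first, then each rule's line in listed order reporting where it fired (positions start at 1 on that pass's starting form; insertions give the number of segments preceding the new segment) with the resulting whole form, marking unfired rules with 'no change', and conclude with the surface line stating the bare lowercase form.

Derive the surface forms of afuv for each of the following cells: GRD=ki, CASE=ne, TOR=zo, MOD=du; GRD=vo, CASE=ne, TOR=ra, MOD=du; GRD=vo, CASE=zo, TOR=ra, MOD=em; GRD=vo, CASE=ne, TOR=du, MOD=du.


cell GRD=ki, CASE=ne, TOR=zo, MOD=du:
underlying: afuv-sov-fa-n-v
1. o -> e, u -> i / F C0 _: no change
2. b -> p, d -> t, v -> f / _ #: fires at position(s) 11: afuvsovfanf
surface: afuvsovfanf

cell GRD=vo, CASE=ne, TOR=ra, MOD=du:
underlying: afuv-ge-zup-n-v
1. o -> e, u -> i / F C0 _: fires at position(s) 8: afuvgezipnv
2. b -> p, d -> t, v -> f / _ #: fires at position(s) 11: afuvgezipnf
surface: afuvgezipnf

cell GRD=vo, CASE=zo, TOR=ra, MOD=em:
underlying: afuv-ge-zup-ba-ris
1. o -> e, u -> i / F C0 _: fires at position(s) 8: afuvgezipbaris
2. b -> p, d -> t, v -> f / _ #: no change
surface: afuvgezipbaris

cell GRD=vo, CASE=ne, TOR=du, MOD=du:
underlying: afuv-us-zup-n-v
1. o -> e, u -> i / F C0 _: no change
2. b -> p, d -> t, v -> f / _ #: fires at position(s) 11: afuvuszupnf
surface: afuvuszupnf


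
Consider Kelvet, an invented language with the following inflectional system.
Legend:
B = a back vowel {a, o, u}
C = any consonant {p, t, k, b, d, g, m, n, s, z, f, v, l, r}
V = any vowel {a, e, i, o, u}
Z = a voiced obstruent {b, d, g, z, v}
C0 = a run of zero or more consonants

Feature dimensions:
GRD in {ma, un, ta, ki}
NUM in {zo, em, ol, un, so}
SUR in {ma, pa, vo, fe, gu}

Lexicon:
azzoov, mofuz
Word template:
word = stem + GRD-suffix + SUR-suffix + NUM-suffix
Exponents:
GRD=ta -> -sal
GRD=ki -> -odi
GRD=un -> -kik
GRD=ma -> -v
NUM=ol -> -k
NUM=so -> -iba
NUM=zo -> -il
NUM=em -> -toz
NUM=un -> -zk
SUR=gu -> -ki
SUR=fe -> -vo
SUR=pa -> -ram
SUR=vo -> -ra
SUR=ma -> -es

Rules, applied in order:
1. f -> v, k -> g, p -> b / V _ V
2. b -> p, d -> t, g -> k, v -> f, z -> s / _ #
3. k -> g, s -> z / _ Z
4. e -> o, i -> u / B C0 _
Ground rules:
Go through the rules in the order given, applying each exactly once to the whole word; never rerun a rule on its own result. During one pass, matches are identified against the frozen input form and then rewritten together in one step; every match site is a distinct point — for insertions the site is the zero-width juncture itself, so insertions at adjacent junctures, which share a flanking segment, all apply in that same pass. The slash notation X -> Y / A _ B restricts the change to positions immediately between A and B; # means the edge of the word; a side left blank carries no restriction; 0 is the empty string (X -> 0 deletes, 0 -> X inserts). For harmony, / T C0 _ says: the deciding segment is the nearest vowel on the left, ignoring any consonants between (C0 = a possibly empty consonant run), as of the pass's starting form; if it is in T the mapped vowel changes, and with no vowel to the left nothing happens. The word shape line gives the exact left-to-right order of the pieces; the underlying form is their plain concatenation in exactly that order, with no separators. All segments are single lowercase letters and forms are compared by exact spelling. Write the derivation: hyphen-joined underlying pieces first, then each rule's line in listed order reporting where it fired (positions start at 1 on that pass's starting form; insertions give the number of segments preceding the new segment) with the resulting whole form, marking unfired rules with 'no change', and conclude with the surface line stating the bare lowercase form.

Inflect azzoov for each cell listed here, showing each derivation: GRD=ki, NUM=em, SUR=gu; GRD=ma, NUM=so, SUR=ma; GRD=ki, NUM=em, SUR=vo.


cell GRD=ki, NUM=em, SUR=gu:
underlying: azzoov-odi-ki-toz
1. f -> v, k -> g, p -> b / V _ V: fires at position(s) 10: azzoovodigitoz
2. b -> p, d -> t, g -> k, v -> f, z -> s / _ #: fires at position(s) 14: azzoovodigitos
3. k -> g, s -> z / _ Z: no change
4. e -> o, i -> u / B C0 _: fires at position(s) 9: azzoovodugitos
surface: azzoovodugitos

cell GRD=ma, NUM=so, SUR=ma:
underlying: azzoov-v-es-iba
1. f -> v, k -> g, p -> b / V _ V: no change
2. b -> p, d -> t, g -> k, v -> f, z -> s / _ #: no change
3. k -> g, s -> z / _ Z: no change
4. e -> o, i -> u / B C0 _: fires at position(s) 8: azzoovvosiba
surface: azzoovvosiba

cell GRD=ki, NUM=em, SUR=vo:
underlying: azzoov-odi-ra-toz
1. f -> v, k -> g, p -> b / V _ V: no change
2. b -> p, d -> t, g -> k, v -> f, z -> s / _ #: fires at position(s) 14: azzoovodiratos
3. k -> g, s -> z / _ Z: no change
4. e -> o, i -> u / B C0 _: fires at position(s) 9: azzoovoduratos
surface: azzoovoduratos


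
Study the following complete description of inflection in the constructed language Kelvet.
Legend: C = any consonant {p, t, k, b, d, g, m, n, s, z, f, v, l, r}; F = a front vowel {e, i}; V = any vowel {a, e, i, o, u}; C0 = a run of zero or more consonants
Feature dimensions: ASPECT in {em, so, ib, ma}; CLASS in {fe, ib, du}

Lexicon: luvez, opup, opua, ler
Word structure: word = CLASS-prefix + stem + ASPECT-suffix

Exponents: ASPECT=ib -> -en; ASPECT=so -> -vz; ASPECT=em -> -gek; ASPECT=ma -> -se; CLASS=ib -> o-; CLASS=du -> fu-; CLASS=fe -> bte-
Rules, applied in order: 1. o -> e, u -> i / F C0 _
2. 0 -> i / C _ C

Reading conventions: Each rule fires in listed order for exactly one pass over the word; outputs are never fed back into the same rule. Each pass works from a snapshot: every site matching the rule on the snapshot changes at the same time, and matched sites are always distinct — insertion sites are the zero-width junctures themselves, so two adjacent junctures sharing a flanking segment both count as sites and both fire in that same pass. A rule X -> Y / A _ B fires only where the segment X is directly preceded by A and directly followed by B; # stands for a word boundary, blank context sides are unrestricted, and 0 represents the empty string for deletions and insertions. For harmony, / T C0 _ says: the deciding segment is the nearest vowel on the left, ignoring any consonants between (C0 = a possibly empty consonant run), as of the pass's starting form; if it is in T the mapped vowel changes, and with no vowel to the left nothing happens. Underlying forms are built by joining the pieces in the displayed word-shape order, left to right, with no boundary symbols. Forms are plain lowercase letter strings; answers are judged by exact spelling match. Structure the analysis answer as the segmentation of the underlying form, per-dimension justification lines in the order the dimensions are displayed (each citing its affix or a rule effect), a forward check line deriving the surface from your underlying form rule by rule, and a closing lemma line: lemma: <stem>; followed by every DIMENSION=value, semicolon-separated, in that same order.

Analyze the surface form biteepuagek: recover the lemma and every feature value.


underlying: bte-opua-gek
ASPECT=em - signalled by the affix -gek
CLASS=fe - signalled by the affix bte-
check: bteopuagek -> bteepuagek -> biteepuagek
lemma: opua; ASPECT=em; CLASS=fe


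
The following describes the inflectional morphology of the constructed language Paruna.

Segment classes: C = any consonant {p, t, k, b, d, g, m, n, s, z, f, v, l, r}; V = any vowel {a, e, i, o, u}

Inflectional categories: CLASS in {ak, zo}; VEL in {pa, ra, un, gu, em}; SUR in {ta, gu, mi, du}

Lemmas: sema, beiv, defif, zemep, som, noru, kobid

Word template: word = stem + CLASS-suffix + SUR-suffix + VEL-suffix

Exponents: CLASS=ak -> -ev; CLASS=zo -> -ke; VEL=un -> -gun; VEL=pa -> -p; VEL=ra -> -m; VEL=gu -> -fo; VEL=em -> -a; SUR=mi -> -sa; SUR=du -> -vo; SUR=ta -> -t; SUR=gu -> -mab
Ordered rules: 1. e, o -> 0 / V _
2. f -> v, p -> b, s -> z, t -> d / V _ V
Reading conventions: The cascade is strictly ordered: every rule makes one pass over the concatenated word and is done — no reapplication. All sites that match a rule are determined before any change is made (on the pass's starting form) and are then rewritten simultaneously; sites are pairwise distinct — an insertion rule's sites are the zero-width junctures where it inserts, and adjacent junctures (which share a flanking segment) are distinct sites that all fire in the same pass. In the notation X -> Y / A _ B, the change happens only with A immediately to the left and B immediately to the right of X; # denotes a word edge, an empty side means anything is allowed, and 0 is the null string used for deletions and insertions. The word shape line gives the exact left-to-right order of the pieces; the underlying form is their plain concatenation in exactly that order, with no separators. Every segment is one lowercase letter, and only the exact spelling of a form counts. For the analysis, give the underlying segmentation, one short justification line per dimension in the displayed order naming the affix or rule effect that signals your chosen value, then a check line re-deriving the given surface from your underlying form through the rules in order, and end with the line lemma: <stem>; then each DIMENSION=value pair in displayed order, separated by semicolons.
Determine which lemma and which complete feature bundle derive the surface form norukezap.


underlying: noru-ke-sa-p
CLASS=zo - signalled by the affix -ke
VEL=pa - signalled by the affix -p
SUR=mi - signalled by the affix -sa
check: norukesap -> norukesap -> norukezap
lemma: noru; CLASS=zo; VEL=pa; SUR=mi
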